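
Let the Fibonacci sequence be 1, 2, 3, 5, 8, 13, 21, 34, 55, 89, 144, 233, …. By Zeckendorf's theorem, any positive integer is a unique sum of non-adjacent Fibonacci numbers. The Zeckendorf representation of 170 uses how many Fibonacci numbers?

170 − 144 = 26
26 − 21 = 5
5 − 5 = 0
170 = 144 + 21 + 5, which has 3 terms.

3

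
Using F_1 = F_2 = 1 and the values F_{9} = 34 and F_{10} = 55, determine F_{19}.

By F_{2k+1} = F_k² + F_{k+1}²: F_{19} = 34² + 55² = 1156 + 3025 = 4181.

4181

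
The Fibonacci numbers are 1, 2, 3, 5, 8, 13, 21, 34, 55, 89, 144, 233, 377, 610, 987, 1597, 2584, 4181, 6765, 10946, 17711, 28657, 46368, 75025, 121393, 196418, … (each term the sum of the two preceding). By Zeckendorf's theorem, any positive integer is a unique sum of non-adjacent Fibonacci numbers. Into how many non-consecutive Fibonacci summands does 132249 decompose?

Repeatedly subtract the largest Fibonacci number that fits:
121393 ≤ 132249 < 196418, so take 121393; remainder 10856
6765 ≤ 10856 < 10946, so take 6765; remainder 4091
2584 ≤ 4091 < 4181, so take 2584; remainder 1507
987 ≤ 1507 < 1597, so take 987; remainder 520
377 ≤ 520 < 610, so take 377; remainder 143
89 ≤ 143 < 144, so take 89; remainder 54
34 ≤ 54 < 55, so take 34; remainder 20
13 ≤ 20 < 21, so take 13; remainder 7
5 ≤ 7 < 8, so take 5; remainder 2
2 ≤ 2 < 3, so take 2; remainder 0
132249 = 121393 + 6765 + 2584 + 987 + 377 + 89 + 34 + 13 + 5 + 2, which has 10 terms.

10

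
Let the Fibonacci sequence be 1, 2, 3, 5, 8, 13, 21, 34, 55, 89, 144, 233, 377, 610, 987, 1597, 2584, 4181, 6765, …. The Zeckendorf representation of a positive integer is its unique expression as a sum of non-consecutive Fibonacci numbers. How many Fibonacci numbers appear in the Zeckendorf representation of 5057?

7

Greedily peel off the largest Fibonacci term at each step:
subtract 4181 from 5057: 876 remains
subtract 610 from 876: 266 remains
subtract 233 from 266: 33 remains
subtract 21 from 33: 12 remains
subtract 8 from 12: 4 remains
subtract 3 from 4: 1 remains
subtract 1 from 1: 0 remains
5057 = 4181 + 610 + 233 + 21 + 8 + 3 + 1, which has 7 terms.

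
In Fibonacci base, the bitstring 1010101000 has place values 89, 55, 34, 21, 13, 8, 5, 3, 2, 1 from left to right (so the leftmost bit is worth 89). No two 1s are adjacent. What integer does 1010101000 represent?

Summing the place values of the 1 bits: 89 + 34 + 13 + 5 = 141.

141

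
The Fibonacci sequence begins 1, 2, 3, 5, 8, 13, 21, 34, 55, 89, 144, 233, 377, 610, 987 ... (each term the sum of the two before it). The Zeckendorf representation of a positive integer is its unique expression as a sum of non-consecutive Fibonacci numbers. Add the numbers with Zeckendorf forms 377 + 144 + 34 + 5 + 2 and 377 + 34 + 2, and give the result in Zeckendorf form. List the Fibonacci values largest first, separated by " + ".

The two numbers are 562 and 413, so their sum is 975.
975: greatest Fibonacci not exceeding it is 610, leaving 365
365: greatest Fibonacci not exceeding it is 233, leaving 132
132: greatest Fibonacci not exceeding it is 89, leaving 43
43: greatest Fibonacci not exceeding it is 34, leaving 9
9: greatest Fibonacci not exceeding it is 8, leaving 1
1: greatest Fibonacci not exceeding it is 1, leaving 0

610 + 233 + 89 + 34 + 8 + 1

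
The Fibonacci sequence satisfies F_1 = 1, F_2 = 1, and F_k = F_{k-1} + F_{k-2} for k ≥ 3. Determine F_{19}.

Iterating the recurrence up to F_{11} = 89 and F_{10} = 55:
F_{12} = F_{11} + F_{10} = 89 + 55 = 144
F_{13} = F_{12} + F_{11} = 144 + 89 = 233
F_{14} = F_{13} + F_{12} = 233 + 144 = 377
F_{15} = F_{14} + F_{13} = 377 + 233 = 610
F_{16} = F_{15} + F_{14} = 610 + 377 = 987
F_{17} = F_{16} + F_{15} = 987 + 610 = 1597
F_{18} = F_{17} + F_{16} = 1597 + 987 = 2584
F_{19} = F_{18} + F_{17} = 2584 + 1597 = 4181

4181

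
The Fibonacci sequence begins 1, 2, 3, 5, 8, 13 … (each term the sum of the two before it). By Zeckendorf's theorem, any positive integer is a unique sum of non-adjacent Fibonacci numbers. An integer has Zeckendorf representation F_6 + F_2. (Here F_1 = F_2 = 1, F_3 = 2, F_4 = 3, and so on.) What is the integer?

9

F_6 + F_2 = 8 + 1 = 9.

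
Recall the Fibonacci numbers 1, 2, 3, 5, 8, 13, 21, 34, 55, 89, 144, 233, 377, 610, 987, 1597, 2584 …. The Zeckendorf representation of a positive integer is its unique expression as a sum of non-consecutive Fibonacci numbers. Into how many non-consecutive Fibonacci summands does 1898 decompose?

4

Greedy algorithm:
1597 ≤ 1898 < 2584, so take 1597; remainder 301
233 ≤ 301 < 377, so take 233; remainder 68
55 ≤ 68 < 89, so take 55; remainder 13
13 ≤ 13 < 21, so take 13; remainder 0
1898 = 1597 + 233 + 55 + 13, which has 4 terms.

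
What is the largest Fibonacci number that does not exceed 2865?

2584 ≤ 2865 < 4181, so the largest Fibonacci number not exceeding 2865 is 2584.

2584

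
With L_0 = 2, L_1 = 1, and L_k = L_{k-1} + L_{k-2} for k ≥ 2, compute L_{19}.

Iterating the recurrence up to L_{11} = 199 and L_{10} = 123:
L_{12} = L_{11} + L_{10} = 199 + 123 = 322
L_{13} = L_{12} + L_{11} = 322 + 199 = 521
L_{14} = L_{13} + L_{12} = 521 + 322 = 843
L_{15} = L_{14} + L_{13} = 843 + 521 = 1364
L_{16} = L_{15} + L_{14} = 1364 + 843 = 2207
L_{17} = L_{16} + L_{15} = 2207 + 1364 = 3571
L_{18} = L_{17} + L_{16} = 3571 + 2207 = 5778
L_{19} = L_{18} + L_{17} = 5778 + 3571 = 9349

9349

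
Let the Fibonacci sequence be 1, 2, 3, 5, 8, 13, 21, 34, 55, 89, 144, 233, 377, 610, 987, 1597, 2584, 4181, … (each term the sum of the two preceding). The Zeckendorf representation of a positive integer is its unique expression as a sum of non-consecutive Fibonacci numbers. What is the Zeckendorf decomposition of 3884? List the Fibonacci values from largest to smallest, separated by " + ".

3884 − 2584 = 1300
1300 − 987 = 313
313 − 233 = 80
80 − 55 = 25
25 − 21 = 4
4 − 3 = 1
1 − 1 = 0
So 3884 = 2584 + 987 + 233 + 55 + 21 + 3 + 1, with no two terms consecutive in the sequence.

2584 + 987 + 233 + 55 + 21 + 3 + 1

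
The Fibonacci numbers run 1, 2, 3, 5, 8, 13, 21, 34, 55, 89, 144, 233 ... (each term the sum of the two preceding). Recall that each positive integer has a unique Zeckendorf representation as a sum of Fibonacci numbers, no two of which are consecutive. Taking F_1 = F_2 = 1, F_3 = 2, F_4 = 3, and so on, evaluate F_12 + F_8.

F_12 + F_8 = 144 + 21 = 165.

165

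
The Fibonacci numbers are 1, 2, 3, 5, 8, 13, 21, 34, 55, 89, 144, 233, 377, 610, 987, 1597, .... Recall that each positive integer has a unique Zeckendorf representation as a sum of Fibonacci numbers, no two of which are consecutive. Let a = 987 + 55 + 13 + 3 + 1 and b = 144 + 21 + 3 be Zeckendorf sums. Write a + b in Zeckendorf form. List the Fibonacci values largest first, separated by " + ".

The two numbers are 1059 and 168, so their sum is 1227.
Greedy algorithm:
take 987 (≤ 1227); 1227 − 987 = 240
take 233 (≤ 240); 240 − 233 = 7
take 5 (≤ 7); 7 − 5 = 2
take 2 (≤ 2); 2 − 2 = 0

987 + 233 + 5 + 2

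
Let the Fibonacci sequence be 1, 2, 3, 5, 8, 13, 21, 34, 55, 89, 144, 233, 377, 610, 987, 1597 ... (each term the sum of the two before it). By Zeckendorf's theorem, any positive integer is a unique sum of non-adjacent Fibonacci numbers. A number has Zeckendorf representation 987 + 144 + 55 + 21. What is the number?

987 + 144 + 55 + 21 = 1207.

1207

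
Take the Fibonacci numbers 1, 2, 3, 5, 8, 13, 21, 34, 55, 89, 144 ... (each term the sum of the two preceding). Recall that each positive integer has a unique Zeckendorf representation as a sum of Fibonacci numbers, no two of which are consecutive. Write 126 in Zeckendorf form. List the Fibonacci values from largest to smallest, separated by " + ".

89 + 34 + 3

largest Fibonacci ≤ 126 is 89; 126 − 89 = 37
largest Fibonacci ≤ 37 is 34; 37 − 34 = 3
largest Fibonacci ≤ 3 is 3; 3 − 3 = 0
So 126 = 89 + 34 + 3, with no two terms consecutive in the sequence.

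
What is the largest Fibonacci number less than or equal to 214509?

196418 ≤ 214509 < 317811, so the largest Fibonacci number not exceeding 214509 is 196418.

196418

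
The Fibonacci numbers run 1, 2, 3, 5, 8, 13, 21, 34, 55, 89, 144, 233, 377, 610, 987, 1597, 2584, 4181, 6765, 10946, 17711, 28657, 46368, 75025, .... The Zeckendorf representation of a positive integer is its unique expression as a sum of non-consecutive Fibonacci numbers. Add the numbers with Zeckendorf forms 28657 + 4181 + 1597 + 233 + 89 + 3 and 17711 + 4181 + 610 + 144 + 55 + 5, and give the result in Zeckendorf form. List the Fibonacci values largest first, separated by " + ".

The two numbers are 34760 and 22706, so their sum is 57466.
46368 ≤ 57466 < 75025, so take 46368; remainder 11098
10946 ≤ 11098 < 17711, so take 10946; remainder 152
144 ≤ 152 < 233, so take 144; remainder 8
8 ≤ 8 < 13, so take 8; remainder 0

46368 + 10946 + 144 + 8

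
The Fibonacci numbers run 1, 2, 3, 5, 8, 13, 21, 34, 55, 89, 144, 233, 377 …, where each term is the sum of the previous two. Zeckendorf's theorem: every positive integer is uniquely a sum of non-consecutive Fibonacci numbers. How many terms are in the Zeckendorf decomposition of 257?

3

Repeatedly subtract the largest Fibonacci number that fits:
largest Fibonacci ≤ 257 is 233; 257 − 233 = 24
largest Fibonacci ≤ 24 is 21; 24 − 21 = 3
largest Fibonacci ≤ 3 is 3; 3 − 3 = 0
257 = 233 + 21 + 3, which has 3 terms.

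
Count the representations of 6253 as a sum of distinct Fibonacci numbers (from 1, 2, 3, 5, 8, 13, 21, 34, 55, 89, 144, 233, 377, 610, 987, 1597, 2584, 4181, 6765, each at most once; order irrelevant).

36

Starting from the Zeckendorf form and repeatedly splitting a term F_k into F_{k−1} + F_{k−2} (when neither is already used) reaches every representation.
6253 = 4181+1597+377+89+8+1 = 4181+1597+377+89+5+3+1 = 4181+1597+377+55+34+8+1 = … (33 more), for 36 in all.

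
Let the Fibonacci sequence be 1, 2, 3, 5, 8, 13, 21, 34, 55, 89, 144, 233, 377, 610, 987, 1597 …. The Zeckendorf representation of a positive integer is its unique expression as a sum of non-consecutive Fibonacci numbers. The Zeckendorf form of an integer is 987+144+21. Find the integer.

1152

987+144+21 = 1152.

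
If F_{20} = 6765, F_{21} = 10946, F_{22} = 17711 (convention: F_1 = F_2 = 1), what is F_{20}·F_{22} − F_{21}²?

-1

6765·17711 − 10946² = 119814915 − 119814916 = -1. (Cassini's identity: F_{k−1}F_{k+1} − F_k² = (−1)^k.)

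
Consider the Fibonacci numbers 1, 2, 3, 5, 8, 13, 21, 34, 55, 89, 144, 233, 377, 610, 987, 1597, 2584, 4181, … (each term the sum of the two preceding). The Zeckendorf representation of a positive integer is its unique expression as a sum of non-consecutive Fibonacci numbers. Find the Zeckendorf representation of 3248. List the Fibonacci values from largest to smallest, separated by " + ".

2584 + 610 + 34 + 13 + 5 + 2

largest Fibonacci ≤ 3248 is 2584; 3248 − 2584 = 664
largest Fibonacci ≤ 664 is 610; 664 − 610 = 54
largest Fibonacci ≤ 54 is 34; 54 − 34 = 20
largest Fibonacci ≤ 20 is 13; 20 − 13 = 7
largest Fibonacci ≤ 7 is 5; 7 − 5 = 2
largest Fibonacci ≤ 2 is 2; 2 − 2 = 0
So 3248 = 2584 + 610 + 34 + 13 + 5 + 2, with no two terms consecutive in the sequence.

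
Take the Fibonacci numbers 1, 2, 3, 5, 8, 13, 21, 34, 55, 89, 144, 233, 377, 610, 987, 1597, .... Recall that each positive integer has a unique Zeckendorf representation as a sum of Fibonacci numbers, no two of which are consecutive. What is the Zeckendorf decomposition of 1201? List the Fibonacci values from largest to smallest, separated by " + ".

987 ≤ 1201 < 1597, so take 987; remainder 214
144 ≤ 214 < 233, so take 144; remainder 70
55 ≤ 70 < 89, so take 55; remainder 15
13 ≤ 15 < 21, so take 13; remainder 2
2 ≤ 2 < 3, so take 2; remainder 0
So 1201 = 987 + 144 + 55 + 13 + 2, with no two terms consecutive in the sequence.

987 + 144 + 55 + 13 + 2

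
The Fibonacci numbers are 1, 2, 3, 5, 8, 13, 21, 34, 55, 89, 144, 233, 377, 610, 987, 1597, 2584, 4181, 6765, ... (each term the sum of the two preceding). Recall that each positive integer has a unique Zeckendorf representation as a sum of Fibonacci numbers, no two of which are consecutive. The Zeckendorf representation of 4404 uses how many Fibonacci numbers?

5

Greedy algorithm:
take 4181 (≤ 4404); 4404 − 4181 = 223
take 144 (≤ 223); 223 − 144 = 79
take 55 (≤ 79); 79 − 55 = 24
take 21 (≤ 24); 24 − 21 = 3
take 3 (≤ 3); 3 − 3 = 0
4404 = 4181 + 144 + 55 + 21 + 3, which has 5 terms.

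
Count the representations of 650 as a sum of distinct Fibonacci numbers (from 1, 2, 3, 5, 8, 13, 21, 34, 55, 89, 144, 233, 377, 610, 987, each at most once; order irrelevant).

Each representation comes from the Zeckendorf form by replacing some F_k with F_{k−1} + F_{k−2} where possible.
650 = 610+34+5+1 = 610+34+3+2+1 = 610+21+13+5+1 = 377+233+34+5+1 = 610+21+13+3+2+1 = … (13 more), for 18 in all.

18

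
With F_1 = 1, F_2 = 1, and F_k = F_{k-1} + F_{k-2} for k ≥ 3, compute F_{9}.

34

Iterating the recurrence up to F_{5} = 5 and F_{4} = 3:
F_{6} = F_{5} + F_{4} = 5 + 3 = 8
F_{7} = F_{6} + F_{5} = 8 + 5 = 13
F_{8} = F_{7} + F_{6} = 13 + 8 = 21
F_{9} = F_{8} + F_{7} = 21 + 13 = 34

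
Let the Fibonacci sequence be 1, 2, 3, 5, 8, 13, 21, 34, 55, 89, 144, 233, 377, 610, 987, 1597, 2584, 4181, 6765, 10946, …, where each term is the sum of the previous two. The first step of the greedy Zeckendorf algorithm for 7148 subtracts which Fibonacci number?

6765

6765 ≤ 7148 < 10946, so the largest Fibonacci number not exceeding 7148 is 6765.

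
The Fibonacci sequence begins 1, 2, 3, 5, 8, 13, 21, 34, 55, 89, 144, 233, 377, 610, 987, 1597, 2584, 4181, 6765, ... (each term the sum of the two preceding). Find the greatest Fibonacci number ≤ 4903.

4181 ≤ 4903 < 6765, so the largest Fibonacci number not exceeding 4903 is 4181.

4181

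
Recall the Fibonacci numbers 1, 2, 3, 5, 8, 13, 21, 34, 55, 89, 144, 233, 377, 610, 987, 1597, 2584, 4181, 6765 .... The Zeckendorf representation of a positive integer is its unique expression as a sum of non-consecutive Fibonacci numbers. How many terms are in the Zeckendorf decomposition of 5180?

5

take 4181 (≤ 5180); 5180 − 4181 = 999
take 987 (≤ 999); 999 − 987 = 12
take 8 (≤ 12); 12 − 8 = 4
take 3 (≤ 4); 4 − 3 = 1
take 1 (≤ 1); 1 − 1 = 0
5180 = 4181 + 987 + 8 + 3 + 1, which has 5 terms.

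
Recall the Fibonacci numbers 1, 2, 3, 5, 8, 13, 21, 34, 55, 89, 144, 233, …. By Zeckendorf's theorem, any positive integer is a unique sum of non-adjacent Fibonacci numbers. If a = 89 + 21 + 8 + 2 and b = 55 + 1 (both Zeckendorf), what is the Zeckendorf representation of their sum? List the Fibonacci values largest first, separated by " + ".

144 + 21 + 8 + 3

The two numbers are 120 and 56, so their sum is 176.
Greedy algorithm:
subtract 144 from 176: 32 remains
subtract 21 from 32: 11 remains
subtract 8 from 11: 3 remains
subtract 3 from 3: 0 remains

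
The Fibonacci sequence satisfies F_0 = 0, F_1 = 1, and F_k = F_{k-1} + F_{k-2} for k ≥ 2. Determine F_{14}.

Iterating the recurrence up to F_{8} = 21 and F_{7} = 13:
F_{9} = F_{8} + F_{7} = 21 + 13 = 34
F_{10} = F_{9} + F_{8} = 34 + 21 = 55
F_{11} = F_{10} + F_{9} = 55 + 34 = 89
F_{12} = F_{11} + F_{10} = 89 + 55 = 144
F_{13} = F_{12} + F_{11} = 144 + 89 = 233
F_{14} = F_{13} + F_{12} = 233 + 144 = 377

377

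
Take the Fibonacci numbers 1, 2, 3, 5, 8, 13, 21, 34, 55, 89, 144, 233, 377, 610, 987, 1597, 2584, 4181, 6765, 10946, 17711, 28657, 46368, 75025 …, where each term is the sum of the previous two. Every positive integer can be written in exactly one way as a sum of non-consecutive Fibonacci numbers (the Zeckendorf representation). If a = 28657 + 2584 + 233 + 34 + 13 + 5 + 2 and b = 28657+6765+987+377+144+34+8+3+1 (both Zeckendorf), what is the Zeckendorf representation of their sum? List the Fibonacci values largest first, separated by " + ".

The two numbers are 31528 and 36976, so their sum is 68504.
Greedily peel off the largest Fibonacci term at each step:
largest Fibonacci ≤ 68504 is 46368; 68504 − 46368 = 22136
largest Fibonacci ≤ 22136 is 17711; 22136 − 17711 = 4425
largest Fibonacci ≤ 4425 is 4181; 4425 − 4181 = 244
largest Fibonacci ≤ 244 is 233; 244 − 233 = 11
largest Fibonacci ≤ 11 is 8; 11 − 8 = 3
largest Fibonacci ≤ 3 is 3; 3 − 3 = 0

46368 + 17711 + 4181 + 233 + 8 + 3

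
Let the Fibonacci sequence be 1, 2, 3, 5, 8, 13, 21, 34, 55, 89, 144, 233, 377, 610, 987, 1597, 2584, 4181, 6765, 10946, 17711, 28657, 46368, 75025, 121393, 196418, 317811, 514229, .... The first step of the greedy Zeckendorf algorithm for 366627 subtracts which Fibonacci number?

317811 ≤ 366627 < 514229, so the largest Fibonacci number not exceeding 366627 is 317811.

317811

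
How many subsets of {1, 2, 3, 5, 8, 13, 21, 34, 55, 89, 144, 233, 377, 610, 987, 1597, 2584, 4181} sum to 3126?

43

3126 = 2584+377+144+21 = 2584+377+144+13+8 = 2584+377+89+55+21 = 2584+377+144+13+5+3 = … (39 more), for 43 in all.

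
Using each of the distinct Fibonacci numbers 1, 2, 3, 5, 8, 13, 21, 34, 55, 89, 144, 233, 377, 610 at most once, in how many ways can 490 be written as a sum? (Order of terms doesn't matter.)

20

Each representation comes from the Zeckendorf form by replacing some F_k with F_{k−1} + F_{k−2} where possible.
490 = 377+89+21+3 = 377+89+21+2+1 = 377+89+13+8+3 = … (17 more), for 20 in all.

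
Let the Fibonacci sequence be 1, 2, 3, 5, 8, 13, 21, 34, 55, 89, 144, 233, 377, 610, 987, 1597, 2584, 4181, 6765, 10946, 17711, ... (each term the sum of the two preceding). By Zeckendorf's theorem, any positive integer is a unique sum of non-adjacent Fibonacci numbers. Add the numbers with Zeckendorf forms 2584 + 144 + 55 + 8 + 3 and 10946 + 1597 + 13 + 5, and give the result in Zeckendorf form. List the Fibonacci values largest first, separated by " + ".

10946 + 4181 + 144 + 55 + 21 + 8

The two numbers are 2794 and 12561, so their sum is 15355.
Greedily peel off the largest Fibonacci term at each step:
15355: greatest Fibonacci not exceeding it is 10946, leaving 4409
4409: greatest Fibonacci not exceeding it is 4181, leaving 228
228: greatest Fibonacci not exceeding it is 144, leaving 84
84: greatest Fibonacci not exceeding it is 55, leaving 29
29: greatest Fibonacci not exceeding it is 21, leaving 8
8: greatest Fibonacci not exceeding it is 8, leaving 0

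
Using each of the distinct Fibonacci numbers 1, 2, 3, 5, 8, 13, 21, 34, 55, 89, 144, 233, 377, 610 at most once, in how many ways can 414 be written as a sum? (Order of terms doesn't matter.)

18

Starting from the Zeckendorf form and repeatedly splitting a term F_k into F_{k−1} + F_{k−2} (when neither is already used) reaches every representation.
414 = 377+34+3 = 377+34+2+1 = 377+21+13+3 = 233+144+34+3 = … (14 more), for 18 in all.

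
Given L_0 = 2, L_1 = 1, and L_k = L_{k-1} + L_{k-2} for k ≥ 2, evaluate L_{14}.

Iterating the recurrence up to L_{9} = 76 and L_{8} = 47:
L_{10} = L_{9} + L_{8} = 76 + 47 = 123
L_{11} = L_{10} + L_{9} = 123 + 76 = 199
L_{12} = L_{11} + L_{10} = 199 + 123 = 322
L_{13} = L_{12} + L_{11} = 322 + 199 = 521
L_{14} = L_{13} + L_{12} = 521 + 322 = 843

843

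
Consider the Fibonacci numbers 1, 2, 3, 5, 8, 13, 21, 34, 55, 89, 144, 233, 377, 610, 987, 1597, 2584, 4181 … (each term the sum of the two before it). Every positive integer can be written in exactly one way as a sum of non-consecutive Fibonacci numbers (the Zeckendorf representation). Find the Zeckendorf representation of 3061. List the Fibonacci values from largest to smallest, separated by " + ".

2584 + 377 + 89 + 8 + 3

Repeatedly subtract the largest Fibonacci number that fits:
subtract 2584 from 3061: 477 remains
subtract 377 from 477: 100 remains
subtract 89 from 100: 11 remains
subtract 8 from 11: 3 remains
subtract 3 from 3: 0 remains
So 3061 = 2584 + 377 + 89 + 8 + 3, with no two terms consecutive in the sequence.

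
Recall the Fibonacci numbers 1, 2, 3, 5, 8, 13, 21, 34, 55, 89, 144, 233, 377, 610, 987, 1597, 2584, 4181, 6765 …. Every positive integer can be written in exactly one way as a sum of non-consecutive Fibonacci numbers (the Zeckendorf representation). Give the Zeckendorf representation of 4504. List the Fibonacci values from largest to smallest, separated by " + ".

Greedy algorithm:
take 4181 (≤ 4504); 4504 − 4181 = 323
take 233 (≤ 323); 323 − 233 = 90
take 89 (≤ 90); 90 − 89 = 1
take 1 (≤ 1); 1 − 1 = 0
So 4504 = 4181 + 233 + 89 + 1, with no two terms consecutive in the sequence.

4181 + 233 + 89 + 1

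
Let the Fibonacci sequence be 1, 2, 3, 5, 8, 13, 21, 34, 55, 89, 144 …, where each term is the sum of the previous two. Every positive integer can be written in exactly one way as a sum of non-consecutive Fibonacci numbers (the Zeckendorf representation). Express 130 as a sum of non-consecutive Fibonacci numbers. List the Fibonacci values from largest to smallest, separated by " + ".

largest Fibonacci ≤ 130 is 89; 130 − 89 = 41
largest Fibonacci ≤ 41 is 34; 41 − 34 = 7
largest Fibonacci ≤ 7 is 5; 7 − 5 = 2
largest Fibonacci ≤ 2 is 2; 2 − 2 = 0
So 130 = 89 + 34 + 5 + 2, with no two terms consecutive in the sequence.

89 + 34 + 5 + 2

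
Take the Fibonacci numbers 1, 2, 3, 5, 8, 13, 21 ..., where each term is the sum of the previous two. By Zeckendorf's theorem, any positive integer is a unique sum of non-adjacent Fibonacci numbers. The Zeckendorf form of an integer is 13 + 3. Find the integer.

16

13 + 3 = 16.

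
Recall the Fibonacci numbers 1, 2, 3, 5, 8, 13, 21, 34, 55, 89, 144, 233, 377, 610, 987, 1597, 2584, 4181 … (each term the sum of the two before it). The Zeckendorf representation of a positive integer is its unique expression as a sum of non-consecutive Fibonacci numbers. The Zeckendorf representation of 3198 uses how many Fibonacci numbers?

3198: greatest Fibonacci not exceeding it is 2584, leaving 614
614: greatest Fibonacci not exceeding it is 610, leaving 4
4: greatest Fibonacci not exceeding it is 3, leaving 1
1: greatest Fibonacci not exceeding it is 1, leaving 0
3198 = 2584 + 610 + 3 + 1, which has 4 terms.

4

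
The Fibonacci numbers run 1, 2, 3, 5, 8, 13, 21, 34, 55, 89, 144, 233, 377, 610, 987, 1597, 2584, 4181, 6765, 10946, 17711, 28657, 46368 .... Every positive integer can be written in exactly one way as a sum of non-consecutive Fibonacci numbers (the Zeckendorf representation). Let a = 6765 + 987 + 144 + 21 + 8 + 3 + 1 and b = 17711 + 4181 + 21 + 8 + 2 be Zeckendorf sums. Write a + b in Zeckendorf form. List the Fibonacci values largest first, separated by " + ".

The two numbers are 7929 and 21923, so their sum is 29852.
take 28657 (≤ 29852); 29852 − 28657 = 1195
take 987 (≤ 1195); 1195 − 987 = 208
take 144 (≤ 208); 208 − 144 = 64
take 55 (≤ 64); 64 − 55 = 9
take 8 (≤ 9); 9 − 8 = 1
take 1 (≤ 1); 1 − 1 = 0

28657 + 987 + 144 + 55 + 8 + 1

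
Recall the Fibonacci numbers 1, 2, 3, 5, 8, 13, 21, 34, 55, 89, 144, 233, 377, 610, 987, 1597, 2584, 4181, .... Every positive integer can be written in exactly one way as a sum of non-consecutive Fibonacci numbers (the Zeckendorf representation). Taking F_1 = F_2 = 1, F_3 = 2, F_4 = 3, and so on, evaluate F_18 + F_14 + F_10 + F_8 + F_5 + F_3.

F_18 + F_14 + F_10 + F_8 + F_5 + F_3 = 2584 + 377 + 55 + 21 + 5 + 2 = 3044.

3044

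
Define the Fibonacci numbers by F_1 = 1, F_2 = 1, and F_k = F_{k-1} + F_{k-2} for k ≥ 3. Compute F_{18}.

Iterating the recurrence up to F_{14} = 377 and F_{13} = 233:
F_{15} = F_{14} + F_{13} = 377 + 233 = 610
F_{16} = F_{15} + F_{14} = 610 + 377 = 987
F_{17} = F_{16} + F_{15} = 987 + 610 = 1597
F_{18} = F_{17} + F_{16} = 1597 + 987 = 2584

2584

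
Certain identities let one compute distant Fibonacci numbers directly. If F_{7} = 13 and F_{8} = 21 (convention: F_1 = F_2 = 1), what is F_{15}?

By F_{2k+1} = F_k² + F_{k+1}²: F_{15} = 13² + 21² = 169 + 441 = 610.

610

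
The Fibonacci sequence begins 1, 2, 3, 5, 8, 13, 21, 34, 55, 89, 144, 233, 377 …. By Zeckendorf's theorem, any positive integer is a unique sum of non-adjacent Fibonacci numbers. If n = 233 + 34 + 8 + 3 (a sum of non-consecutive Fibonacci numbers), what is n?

278

233 + 34 + 8 + 3 = 278.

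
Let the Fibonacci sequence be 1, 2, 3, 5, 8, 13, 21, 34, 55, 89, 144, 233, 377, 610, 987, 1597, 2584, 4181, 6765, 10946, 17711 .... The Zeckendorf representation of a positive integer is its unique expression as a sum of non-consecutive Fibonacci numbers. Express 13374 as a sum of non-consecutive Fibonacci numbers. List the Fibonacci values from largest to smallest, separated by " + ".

Greedily peel off the largest Fibonacci term at each step:
13374: greatest Fibonacci not exceeding it is 10946, leaving 2428
2428: greatest Fibonacci not exceeding it is 1597, leaving 831
831: greatest Fibonacci not exceeding it is 610, leaving 221
221: greatest Fibonacci not exceeding it is 144, leaving 77
77: greatest Fibonacci not exceeding it is 55, leaving 22
22: greatest Fibonacci not exceeding it is 21, leaving 1
1: greatest Fibonacci not exceeding it is 1, leaving 0
So 13374 = 10946 + 1597 + 610 + 144 + 55 + 21 + 1, with no two terms consecutive in the sequence.

10946 + 1597 + 610 + 144 + 55 + 21 + 1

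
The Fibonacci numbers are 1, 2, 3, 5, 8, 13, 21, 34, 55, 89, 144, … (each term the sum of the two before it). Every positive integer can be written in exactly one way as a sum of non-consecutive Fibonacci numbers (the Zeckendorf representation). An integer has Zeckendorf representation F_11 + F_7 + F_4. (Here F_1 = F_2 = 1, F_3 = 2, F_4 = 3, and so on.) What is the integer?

105

F_11 + F_7 + F_4 = 89 + 13 + 3 = 105.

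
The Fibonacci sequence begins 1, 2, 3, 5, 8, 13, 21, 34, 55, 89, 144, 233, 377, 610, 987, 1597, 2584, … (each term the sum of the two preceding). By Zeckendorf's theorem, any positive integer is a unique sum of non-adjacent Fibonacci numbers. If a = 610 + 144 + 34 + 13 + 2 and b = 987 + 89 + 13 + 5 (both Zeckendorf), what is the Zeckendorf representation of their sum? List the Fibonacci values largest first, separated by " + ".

1597 + 233 + 55 + 8 + 3 + 1

The two numbers are 803 and 1094, so their sum is 1897.
Greedily peel off the largest Fibonacci term at each step:
1897 − 1597 = 300
300 − 233 = 67
67 − 55 = 12
12 − 8 = 4
4 − 3 = 1
1 − 1 = 0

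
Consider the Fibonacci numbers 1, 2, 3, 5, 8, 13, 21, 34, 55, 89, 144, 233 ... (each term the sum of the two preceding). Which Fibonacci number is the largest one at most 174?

144

144 ≤ 174 < 233, so the largest Fibonacci number not exceeding 174 is 144.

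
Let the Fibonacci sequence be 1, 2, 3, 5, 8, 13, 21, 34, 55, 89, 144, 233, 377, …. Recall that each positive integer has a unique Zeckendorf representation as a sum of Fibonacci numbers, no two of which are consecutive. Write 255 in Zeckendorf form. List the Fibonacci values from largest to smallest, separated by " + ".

subtract 233 from 255: 22 remains
subtract 21 from 22: 1 remains
subtract 1 from 1: 0 remains
So 255 = 233 + 21 + 1, with no two terms consecutive in the sequence.

233 + 21 + 1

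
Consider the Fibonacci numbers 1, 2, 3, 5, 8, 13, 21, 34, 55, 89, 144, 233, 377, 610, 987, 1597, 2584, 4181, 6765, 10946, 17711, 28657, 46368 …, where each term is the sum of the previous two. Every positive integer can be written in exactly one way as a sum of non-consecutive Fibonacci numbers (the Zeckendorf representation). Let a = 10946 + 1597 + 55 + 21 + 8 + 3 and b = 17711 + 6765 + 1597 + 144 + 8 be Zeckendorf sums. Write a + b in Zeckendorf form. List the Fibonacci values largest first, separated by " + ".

28657 + 6765 + 2584 + 610 + 233 + 5 + 1

The two numbers are 12630 and 26225, so their sum is 38855.
subtract 28657 from 38855: 10198 remains
subtract 6765 from 10198: 3433 remains
subtract 2584 from 3433: 849 remains
subtract 610 from 849: 239 remains
subtract 233 from 239: 6 remains
subtract 5 from 6: 1 remains
subtract 1 from 1: 0 remains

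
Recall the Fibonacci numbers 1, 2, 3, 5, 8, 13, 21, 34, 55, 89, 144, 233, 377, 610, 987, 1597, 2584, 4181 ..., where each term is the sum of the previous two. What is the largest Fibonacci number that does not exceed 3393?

2584

2584 ≤ 3393 < 4181, so the largest Fibonacci number not exceeding 3393 is 2584.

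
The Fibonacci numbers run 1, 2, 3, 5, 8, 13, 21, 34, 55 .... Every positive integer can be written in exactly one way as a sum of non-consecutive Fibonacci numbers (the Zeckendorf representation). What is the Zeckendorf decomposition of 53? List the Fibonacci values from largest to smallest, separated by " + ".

Greedy algorithm:
largest Fibonacci ≤ 53 is 34; 53 − 34 = 19
largest Fibonacci ≤ 19 is 13; 19 − 13 = 6
largest Fibonacci ≤ 6 is 5; 6 − 5 = 1
largest Fibonacci ≤ 1 is 1; 1 − 1 = 0
So 53 = 34 + 13 + 5 + 1, with no two terms consecutive in the sequence.

34 + 13 + 5 + 1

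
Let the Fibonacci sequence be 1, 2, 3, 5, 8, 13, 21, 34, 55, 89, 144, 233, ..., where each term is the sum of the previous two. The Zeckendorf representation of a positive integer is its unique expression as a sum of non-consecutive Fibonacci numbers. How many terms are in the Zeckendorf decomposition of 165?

2

165: greatest Fibonacci not exceeding it is 144, leaving 21
21: greatest Fibonacci not exceeding it is 21, leaving 0
165 = 144 + 21, which has 2 terms.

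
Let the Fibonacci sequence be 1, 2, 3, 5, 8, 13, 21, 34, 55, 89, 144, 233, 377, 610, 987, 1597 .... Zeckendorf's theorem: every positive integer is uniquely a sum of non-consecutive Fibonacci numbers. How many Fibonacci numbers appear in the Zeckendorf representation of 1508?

3

subtract 987 from 1508: 521 remains
subtract 377 from 521: 144 remains
subtract 144 from 144: 0 remains
1508 = 987 + 377 + 144, which has 3 terms.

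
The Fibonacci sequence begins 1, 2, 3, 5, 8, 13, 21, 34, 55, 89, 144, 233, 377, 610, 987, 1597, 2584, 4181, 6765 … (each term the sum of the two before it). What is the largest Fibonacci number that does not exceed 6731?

4181 ≤ 6731 < 6765, so the largest Fibonacci number not exceeding 6731 is 4181.

4181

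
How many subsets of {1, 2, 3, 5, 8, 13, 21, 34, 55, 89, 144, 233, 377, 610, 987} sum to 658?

17

Starting from the Zeckendorf form and repeatedly splitting a term F_k into F_{k−1} + F_{k−2} (when neither is already used) reaches every representation.
658 = 610+34+13+1 = 610+34+8+5+1 = 377+233+34+13+1 = 610+34+8+3+2+1 = 610+21+13+8+5+1 = … (12 more), for 17 in all.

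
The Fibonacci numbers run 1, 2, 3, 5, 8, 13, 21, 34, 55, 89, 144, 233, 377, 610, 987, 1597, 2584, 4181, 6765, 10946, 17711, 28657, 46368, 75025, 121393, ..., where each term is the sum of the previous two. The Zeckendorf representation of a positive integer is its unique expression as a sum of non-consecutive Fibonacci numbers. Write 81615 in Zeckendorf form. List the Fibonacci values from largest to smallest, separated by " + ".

75025 + 4181 + 1597 + 610 + 144 + 55 + 3

take 75025 (≤ 81615); 81615 − 75025 = 6590
take 4181 (≤ 6590); 6590 − 4181 = 2409
take 1597 (≤ 2409); 2409 − 1597 = 812
take 610 (≤ 812); 812 − 610 = 202
take 144 (≤ 202); 202 − 144 = 58
take 55 (≤ 58); 58 − 55 = 3
take 3 (≤ 3); 3 − 3 = 0
So 81615 = 75025 + 4181 + 1597 + 610 + 144 + 55 + 3, with no two terms consecutive in the sequence.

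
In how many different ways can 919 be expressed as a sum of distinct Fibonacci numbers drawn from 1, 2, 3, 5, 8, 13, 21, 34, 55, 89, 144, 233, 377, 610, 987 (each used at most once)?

Starting from the Zeckendorf form and repeatedly splitting a term F_k into F_{k−1} + F_{k−2} (when neither is already used) reaches every representation.
919 = 610+233+55+21 = 610+233+55+13+8 = 610+144+89+55+21 = … (18 more), for 21 in all.

21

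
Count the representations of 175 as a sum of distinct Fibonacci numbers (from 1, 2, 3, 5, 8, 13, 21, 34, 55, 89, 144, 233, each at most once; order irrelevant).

175 = 144+21+8+2 = 144+21+5+3+2 = 89+55+21+8+2 = 144+13+8+5+3+2 = 89+55+21+5+3+2 = … (2 more), for 7 in all.

7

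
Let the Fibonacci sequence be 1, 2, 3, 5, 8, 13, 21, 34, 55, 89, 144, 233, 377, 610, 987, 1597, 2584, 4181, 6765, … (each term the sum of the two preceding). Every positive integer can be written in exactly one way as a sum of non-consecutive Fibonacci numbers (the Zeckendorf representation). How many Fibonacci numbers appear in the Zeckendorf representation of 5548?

4

Greedy algorithm:
5548: greatest Fibonacci not exceeding it is 4181, leaving 1367
1367: greatest Fibonacci not exceeding it is 987, leaving 380
380: greatest Fibonacci not exceeding it is 377, leaving 3
3: greatest Fibonacci not exceeding it is 3, leaving 0
5548 = 4181 + 987 + 377 + 3, which has 4 terms.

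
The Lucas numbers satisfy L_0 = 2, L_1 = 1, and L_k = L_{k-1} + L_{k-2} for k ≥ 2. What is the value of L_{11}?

199

Iterating the recurrence up to L_{4} = 7 and L_{3} = 4:
L_{5} = L_{4} + L_{3} = 7 + 4 = 11
L_{6} = L_{5} + L_{4} = 11 + 7 = 18
L_{7} = L_{6} + L_{5} = 18 + 11 = 29
L_{8} = L_{7} + L_{6} = 29 + 18 = 47
L_{9} = L_{8} + L_{7} = 47 + 29 = 76
L_{10} = L_{9} + L_{8} = 76 + 47 = 123
L_{11} = L_{10} + L_{9} = 123 + 76 = 199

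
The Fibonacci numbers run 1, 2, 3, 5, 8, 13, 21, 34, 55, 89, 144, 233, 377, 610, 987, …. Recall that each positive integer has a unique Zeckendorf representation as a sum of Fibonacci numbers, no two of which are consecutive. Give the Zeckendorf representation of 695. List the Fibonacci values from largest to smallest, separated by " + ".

Greedy algorithm:
take 610 (≤ 695); 695 − 610 = 85
take 55 (≤ 85); 85 − 55 = 30
take 21 (≤ 30); 30 − 21 = 9
take 8 (≤ 9); 9 − 8 = 1
take 1 (≤ 1); 1 − 1 = 0
So 695 = 610 + 55 + 21 + 8 + 1, with no two terms consecutive in the sequence.

610 + 55 + 21 + 8 + 1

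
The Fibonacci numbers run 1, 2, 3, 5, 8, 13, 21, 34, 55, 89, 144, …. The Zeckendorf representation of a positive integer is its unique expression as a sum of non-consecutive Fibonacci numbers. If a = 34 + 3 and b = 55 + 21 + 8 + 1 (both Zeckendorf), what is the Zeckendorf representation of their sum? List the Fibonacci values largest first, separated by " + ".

89 + 21 + 8 + 3 + 1

The two numbers are 37 and 85, so their sum is 122.
Greedy algorithm:
largest Fibonacci ≤ 122 is 89; 122 − 89 = 33
largest Fibonacci ≤ 33 is 21; 33 − 21 = 12
largest Fibonacci ≤ 12 is 8; 12 − 8 = 4
largest Fibonacci ≤ 4 is 3; 4 − 3 = 1
largest Fibonacci ≤ 1 is 1; 1 − 1 = 0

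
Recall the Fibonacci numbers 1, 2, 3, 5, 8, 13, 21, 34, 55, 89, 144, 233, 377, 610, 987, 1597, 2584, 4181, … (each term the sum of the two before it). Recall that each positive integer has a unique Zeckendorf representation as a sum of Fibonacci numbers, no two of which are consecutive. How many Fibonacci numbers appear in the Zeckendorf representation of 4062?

7

Greedy algorithm:
take 2584 (≤ 4062); 4062 − 2584 = 1478
take 987 (≤ 1478); 1478 − 987 = 491
take 377 (≤ 491); 491 − 377 = 114
take 89 (≤ 114); 114 − 89 = 25
take 21 (≤ 25); 25 − 21 = 4
take 3 (≤ 4); 4 − 3 = 1
take 1 (≤ 1); 1 − 1 = 0
4062 = 2584 + 987 + 377 + 89 + 21 + 3 + 1, which has 7 terms.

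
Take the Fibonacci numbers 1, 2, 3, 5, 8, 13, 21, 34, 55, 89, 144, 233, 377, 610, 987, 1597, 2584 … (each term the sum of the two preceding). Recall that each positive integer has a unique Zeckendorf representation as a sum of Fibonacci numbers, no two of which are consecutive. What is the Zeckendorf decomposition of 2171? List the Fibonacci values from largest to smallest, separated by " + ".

1597 ≤ 2171 < 2584, so take 1597; remainder 574
377 ≤ 574 < 610, so take 377; remainder 197
144 ≤ 197 < 233, so take 144; remainder 53
34 ≤ 53 < 55, so take 34; remainder 19
13 ≤ 19 < 21, so take 13; remainder 6
5 ≤ 6 < 8, so take 5; remainder 1
1 ≤ 1 < 2, so take 1; remainder 0
So 2171 = 1597 + 377 + 144 + 34 + 13 + 5 + 1, with no two terms consecutive in the sequence.

1597 + 377 + 144 + 34 + 13 + 5 + 1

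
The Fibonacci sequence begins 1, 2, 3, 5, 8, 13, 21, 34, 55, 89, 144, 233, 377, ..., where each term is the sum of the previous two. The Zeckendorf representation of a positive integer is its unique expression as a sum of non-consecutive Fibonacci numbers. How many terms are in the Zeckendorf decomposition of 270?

3

270: greatest Fibonacci not exceeding it is 233, leaving 37
37: greatest Fibonacci not exceeding it is 34, leaving 3
3: greatest Fibonacci not exceeding it is 3, leaving 0
270 = 233 + 34 + 3, which has 3 terms.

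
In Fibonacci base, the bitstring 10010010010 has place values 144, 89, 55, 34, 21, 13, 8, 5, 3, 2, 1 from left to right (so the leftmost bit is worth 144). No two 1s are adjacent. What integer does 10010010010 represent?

Summing the place values of the 1 bits: 144 + 34 + 8 + 2 = 188.

188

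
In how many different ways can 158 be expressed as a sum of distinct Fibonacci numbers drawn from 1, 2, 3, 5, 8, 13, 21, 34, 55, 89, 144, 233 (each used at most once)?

Starting from the Zeckendorf form and repeatedly splitting a term F_k into F_{k−1} + F_{k−2} (when neither is already used) reaches every representation.
158 = 144+13+1 = 144+8+5+1 = 89+55+13+1 = 144+8+3+2+1 = 89+55+8+5+1 = … (4 more), for 9 in all.

9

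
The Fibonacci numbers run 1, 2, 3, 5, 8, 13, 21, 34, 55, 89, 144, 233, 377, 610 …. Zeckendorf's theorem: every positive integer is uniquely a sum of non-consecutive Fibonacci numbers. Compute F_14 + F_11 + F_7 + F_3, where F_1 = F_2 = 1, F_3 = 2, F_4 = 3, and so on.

F_14 + F_11 + F_7 + F_3 = 377 + 89 + 13 + 2 = 481.

481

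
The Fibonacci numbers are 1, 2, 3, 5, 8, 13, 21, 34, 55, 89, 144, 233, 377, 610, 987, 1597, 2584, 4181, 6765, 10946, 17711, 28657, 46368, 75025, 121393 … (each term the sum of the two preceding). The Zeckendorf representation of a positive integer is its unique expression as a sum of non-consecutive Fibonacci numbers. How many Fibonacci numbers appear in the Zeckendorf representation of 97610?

Greedy algorithm:
take 75025 (≤ 97610); 97610 − 75025 = 22585
take 17711 (≤ 22585); 22585 − 17711 = 4874
take 4181 (≤ 4874); 4874 − 4181 = 693
take 610 (≤ 693); 693 − 610 = 83
take 55 (≤ 83); 83 − 55 = 28
take 21 (≤ 28); 28 − 21 = 7
take 5 (≤ 7); 7 − 5 = 2
take 2 (≤ 2); 2 − 2 = 0
97610 = 75025 + 17711 + 4181 + 610 + 55 + 21 + 5 + 2, which has 8 terms.

8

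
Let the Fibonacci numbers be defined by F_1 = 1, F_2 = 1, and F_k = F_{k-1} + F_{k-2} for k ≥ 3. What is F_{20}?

Iterating the recurrence up to F_{12} = 144 and F_{11} = 89:
F_{13} = F_{12} + F_{11} = 144 + 89 = 233
F_{14} = F_{13} + F_{12} = 233 + 144 = 377
F_{15} = F_{14} + F_{13} = 377 + 233 = 610
F_{16} = F_{15} + F_{14} = 610 + 377 = 987
F_{17} = F_{16} + F_{15} = 987 + 610 = 1597
F_{18} = F_{17} + F_{16} = 1597 + 987 = 2584
F_{19} = F_{18} + F_{17} = 2584 + 1597 = 4181
F_{20} = F_{19} + F_{18} = 4181 + 2584 = 6765

6765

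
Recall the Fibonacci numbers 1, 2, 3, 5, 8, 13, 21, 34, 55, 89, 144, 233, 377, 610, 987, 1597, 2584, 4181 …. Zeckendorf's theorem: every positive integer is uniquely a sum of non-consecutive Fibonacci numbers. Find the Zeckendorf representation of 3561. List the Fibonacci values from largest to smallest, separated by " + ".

3561 − 2584 = 977
977 − 610 = 367
367 − 233 = 134
134 − 89 = 45
45 − 34 = 11
11 − 8 = 3
3 − 3 = 0
So 3561 = 2584 + 610 + 233 + 89 + 34 + 8 + 3, with no two terms consecutive in the sequence.

2584 + 610 + 233 + 89 + 34 + 8 + 3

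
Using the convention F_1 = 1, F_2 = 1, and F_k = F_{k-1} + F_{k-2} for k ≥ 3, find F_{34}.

Iterating the recurrence up to F_{28} = 317811 and F_{27} = 196418:
F_{29} = F_{28} + F_{27} = 317811 + 196418 = 514229
F_{30} = F_{29} + F_{28} = 514229 + 317811 = 832040
F_{31} = F_{30} + F_{29} = 832040 + 514229 = 1346269
F_{32} = F_{31} + F_{30} = 1346269 + 832040 = 2178309
F_{33} = F_{32} + F_{31} = 2178309 + 1346269 = 3524578
F_{34} = F_{33} + F_{32} = 3524578 + 2178309 = 5702887

5702887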